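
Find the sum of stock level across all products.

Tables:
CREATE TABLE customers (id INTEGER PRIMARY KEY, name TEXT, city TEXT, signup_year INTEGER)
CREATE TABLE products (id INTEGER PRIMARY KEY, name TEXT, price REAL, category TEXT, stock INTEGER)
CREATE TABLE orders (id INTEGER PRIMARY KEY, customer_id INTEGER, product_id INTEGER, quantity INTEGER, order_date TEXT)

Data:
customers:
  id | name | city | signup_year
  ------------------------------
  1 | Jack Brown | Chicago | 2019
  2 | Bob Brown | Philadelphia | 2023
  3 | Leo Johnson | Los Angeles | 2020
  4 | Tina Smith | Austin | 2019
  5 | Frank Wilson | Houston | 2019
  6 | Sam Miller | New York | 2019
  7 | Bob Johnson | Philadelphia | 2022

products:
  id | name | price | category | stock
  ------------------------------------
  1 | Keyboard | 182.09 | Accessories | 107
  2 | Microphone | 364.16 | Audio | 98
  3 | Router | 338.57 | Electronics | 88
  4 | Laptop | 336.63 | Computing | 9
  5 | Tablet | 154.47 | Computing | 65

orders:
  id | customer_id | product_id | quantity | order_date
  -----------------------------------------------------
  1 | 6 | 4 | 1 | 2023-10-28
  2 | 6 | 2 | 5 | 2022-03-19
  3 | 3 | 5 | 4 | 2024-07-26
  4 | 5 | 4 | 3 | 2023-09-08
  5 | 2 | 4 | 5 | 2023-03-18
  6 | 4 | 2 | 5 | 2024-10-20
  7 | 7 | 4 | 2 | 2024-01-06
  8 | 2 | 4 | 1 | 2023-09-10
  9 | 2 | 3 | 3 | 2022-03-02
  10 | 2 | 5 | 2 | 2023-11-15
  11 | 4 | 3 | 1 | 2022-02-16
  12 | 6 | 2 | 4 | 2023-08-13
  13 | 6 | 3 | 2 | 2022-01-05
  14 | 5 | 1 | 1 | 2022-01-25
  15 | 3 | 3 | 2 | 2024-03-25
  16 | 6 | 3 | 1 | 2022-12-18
SELECT SUM(stock) FROM products

Execution result:
367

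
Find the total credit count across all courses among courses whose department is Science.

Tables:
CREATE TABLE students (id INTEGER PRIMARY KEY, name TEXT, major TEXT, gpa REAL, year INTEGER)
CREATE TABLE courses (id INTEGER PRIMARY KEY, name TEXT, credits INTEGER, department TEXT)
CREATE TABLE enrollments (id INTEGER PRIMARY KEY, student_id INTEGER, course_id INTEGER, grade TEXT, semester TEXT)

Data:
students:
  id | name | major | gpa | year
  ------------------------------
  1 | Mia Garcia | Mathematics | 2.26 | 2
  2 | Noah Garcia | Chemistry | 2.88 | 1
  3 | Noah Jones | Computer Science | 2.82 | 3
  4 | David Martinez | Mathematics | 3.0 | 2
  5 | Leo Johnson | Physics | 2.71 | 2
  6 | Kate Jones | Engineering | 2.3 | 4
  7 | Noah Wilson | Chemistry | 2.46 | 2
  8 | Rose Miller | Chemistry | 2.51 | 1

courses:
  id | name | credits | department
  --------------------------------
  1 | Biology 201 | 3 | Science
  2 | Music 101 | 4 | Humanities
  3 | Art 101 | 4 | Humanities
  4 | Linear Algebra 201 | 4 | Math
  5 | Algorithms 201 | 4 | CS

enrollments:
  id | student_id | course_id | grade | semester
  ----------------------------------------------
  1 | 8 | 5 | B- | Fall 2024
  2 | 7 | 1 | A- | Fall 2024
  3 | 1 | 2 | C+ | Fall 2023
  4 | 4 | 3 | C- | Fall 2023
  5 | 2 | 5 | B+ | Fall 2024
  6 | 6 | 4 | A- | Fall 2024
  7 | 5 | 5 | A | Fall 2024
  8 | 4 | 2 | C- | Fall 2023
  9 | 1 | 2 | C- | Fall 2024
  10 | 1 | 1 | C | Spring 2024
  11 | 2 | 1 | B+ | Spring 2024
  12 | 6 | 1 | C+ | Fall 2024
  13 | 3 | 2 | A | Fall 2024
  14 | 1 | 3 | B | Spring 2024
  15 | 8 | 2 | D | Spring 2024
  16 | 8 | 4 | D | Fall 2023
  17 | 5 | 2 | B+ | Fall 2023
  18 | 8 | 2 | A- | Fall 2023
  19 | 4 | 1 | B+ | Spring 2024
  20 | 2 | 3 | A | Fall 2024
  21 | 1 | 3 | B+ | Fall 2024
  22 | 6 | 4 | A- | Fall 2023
SELECT SUM(credits) FROM courses WHERE department = 'Science'

Execution result:
3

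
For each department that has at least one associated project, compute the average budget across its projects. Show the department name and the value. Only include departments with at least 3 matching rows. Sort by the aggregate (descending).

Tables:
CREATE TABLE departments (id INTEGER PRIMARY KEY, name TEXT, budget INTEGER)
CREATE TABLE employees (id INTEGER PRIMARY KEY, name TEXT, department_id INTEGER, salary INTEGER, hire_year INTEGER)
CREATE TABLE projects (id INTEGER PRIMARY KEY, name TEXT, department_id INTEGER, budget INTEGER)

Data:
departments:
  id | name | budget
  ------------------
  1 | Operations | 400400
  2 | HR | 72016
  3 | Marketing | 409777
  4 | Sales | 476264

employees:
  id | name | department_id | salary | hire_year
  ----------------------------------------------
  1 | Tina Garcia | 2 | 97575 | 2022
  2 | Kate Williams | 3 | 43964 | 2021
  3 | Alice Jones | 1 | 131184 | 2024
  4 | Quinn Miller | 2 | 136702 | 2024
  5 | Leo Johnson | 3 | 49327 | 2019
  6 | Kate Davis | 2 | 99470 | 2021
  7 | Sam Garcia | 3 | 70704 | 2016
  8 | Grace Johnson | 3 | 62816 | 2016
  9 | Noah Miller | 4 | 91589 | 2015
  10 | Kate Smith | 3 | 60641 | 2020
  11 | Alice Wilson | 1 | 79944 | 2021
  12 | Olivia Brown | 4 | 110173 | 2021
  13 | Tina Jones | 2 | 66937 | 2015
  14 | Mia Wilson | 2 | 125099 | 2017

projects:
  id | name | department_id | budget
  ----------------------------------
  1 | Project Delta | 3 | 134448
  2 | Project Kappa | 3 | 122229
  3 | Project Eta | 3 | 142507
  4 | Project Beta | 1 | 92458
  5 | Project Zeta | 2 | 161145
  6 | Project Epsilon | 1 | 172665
SELECT p.name, AVG(c.budget) AS avg_budget FROM projects c JOIN departments p ON c.department_id = p.id GROUP BY p.id, p.name HAVING COUNT(*) >= 3 ORDER BY avg_budget DESC

Execution result:
name | avg_budget
Marketing | 133061.33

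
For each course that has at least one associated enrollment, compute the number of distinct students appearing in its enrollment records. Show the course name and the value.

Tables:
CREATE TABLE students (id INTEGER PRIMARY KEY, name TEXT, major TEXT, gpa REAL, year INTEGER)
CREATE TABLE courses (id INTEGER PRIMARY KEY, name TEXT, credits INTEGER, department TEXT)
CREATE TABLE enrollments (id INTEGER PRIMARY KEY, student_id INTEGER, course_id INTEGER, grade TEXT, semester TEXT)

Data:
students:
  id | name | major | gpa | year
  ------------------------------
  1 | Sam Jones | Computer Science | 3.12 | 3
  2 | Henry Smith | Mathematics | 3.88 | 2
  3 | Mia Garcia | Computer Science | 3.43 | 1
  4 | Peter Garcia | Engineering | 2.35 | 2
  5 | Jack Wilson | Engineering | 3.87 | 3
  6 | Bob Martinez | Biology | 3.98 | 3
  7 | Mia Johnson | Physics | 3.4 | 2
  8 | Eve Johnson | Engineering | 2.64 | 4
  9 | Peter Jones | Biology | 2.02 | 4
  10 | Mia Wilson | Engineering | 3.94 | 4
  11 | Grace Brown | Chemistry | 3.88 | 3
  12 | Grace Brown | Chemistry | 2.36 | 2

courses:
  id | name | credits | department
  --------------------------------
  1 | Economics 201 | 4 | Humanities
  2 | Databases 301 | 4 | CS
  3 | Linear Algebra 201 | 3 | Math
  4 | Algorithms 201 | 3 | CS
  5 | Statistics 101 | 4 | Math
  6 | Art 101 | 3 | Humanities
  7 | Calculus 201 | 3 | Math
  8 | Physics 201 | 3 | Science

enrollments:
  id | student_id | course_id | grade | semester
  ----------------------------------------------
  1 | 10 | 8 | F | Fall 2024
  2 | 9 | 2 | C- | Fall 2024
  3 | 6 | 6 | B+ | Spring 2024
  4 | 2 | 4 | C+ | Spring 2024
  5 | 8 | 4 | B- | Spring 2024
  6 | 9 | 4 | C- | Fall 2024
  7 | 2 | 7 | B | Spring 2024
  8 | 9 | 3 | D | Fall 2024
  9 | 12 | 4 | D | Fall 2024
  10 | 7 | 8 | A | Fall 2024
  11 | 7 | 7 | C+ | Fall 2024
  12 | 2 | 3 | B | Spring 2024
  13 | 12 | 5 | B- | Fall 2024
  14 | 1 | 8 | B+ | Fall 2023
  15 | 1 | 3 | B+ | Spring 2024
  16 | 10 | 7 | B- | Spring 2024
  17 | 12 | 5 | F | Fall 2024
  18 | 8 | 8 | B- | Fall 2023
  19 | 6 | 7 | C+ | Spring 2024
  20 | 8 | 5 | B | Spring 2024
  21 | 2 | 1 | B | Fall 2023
SELECT p.name, COUNT(DISTINCT c.student_id) AS distinct_student_count FROM enrollments c JOIN courses p ON c.course_id = p.id GROUP BY p.id, p.name

Execution result:
name | distinct_student_count
Economics 201 | 1
Databases 301 | 1
Linear Algebra 201 | 3
Algorithms 201 | 4
Statistics 101 | 2
Art 101 | 1
Calculus 201 | 4
Physics 201 | 4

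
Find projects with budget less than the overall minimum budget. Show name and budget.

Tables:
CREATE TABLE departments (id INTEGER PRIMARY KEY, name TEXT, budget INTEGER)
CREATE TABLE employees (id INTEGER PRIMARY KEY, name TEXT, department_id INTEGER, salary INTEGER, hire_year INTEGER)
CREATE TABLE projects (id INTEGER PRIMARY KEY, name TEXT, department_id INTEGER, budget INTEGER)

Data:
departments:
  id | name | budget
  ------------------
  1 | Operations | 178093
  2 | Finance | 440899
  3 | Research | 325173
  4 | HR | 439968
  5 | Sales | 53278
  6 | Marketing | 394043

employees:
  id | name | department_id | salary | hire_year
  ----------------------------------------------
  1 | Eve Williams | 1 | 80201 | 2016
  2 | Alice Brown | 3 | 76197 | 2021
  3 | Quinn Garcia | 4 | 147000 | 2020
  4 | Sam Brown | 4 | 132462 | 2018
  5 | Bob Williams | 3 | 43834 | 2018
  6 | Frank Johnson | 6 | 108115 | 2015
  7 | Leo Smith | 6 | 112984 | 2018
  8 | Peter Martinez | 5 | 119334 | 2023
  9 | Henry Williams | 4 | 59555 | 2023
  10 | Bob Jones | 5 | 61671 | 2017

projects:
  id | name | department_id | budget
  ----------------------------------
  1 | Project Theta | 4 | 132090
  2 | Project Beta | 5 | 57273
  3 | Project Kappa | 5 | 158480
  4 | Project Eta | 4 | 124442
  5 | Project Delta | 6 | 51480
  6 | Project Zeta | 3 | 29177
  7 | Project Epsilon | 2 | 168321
SELECT name, budget FROM projects WHERE budget < (SELECT MIN(budget) FROM projects)

Execution result:
(no rows)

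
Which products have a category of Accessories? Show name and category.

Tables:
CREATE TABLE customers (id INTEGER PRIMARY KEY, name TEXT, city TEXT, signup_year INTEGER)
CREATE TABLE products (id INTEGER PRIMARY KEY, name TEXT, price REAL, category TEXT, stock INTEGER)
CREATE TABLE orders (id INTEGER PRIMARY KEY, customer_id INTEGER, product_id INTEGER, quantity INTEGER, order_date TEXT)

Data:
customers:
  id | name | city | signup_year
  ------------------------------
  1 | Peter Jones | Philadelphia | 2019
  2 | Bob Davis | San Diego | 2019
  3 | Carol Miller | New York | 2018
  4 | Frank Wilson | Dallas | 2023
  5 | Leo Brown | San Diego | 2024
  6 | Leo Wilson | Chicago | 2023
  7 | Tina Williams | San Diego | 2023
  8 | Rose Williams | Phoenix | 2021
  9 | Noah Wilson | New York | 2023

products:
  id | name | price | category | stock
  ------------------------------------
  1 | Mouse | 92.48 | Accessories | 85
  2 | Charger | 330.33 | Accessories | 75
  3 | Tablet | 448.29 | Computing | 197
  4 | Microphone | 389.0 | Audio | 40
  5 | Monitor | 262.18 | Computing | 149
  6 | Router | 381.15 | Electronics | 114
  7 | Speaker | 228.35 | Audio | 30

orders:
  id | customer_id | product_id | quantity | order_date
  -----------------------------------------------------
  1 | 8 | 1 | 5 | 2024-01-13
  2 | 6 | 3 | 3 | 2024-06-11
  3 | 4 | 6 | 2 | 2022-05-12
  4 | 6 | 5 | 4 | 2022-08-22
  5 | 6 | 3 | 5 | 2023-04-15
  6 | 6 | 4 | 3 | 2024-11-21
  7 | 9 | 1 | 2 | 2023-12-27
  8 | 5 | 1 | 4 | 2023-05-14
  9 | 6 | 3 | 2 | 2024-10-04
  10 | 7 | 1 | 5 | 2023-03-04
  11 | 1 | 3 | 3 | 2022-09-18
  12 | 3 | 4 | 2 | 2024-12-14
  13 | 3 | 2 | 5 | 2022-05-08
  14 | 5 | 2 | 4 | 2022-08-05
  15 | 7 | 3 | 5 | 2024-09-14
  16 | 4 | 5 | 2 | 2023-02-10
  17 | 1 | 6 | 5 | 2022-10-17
SELECT name, category FROM products WHERE category = 'Accessories'

Execution result:
name | category
Mouse | Accessories
Charger | Accessories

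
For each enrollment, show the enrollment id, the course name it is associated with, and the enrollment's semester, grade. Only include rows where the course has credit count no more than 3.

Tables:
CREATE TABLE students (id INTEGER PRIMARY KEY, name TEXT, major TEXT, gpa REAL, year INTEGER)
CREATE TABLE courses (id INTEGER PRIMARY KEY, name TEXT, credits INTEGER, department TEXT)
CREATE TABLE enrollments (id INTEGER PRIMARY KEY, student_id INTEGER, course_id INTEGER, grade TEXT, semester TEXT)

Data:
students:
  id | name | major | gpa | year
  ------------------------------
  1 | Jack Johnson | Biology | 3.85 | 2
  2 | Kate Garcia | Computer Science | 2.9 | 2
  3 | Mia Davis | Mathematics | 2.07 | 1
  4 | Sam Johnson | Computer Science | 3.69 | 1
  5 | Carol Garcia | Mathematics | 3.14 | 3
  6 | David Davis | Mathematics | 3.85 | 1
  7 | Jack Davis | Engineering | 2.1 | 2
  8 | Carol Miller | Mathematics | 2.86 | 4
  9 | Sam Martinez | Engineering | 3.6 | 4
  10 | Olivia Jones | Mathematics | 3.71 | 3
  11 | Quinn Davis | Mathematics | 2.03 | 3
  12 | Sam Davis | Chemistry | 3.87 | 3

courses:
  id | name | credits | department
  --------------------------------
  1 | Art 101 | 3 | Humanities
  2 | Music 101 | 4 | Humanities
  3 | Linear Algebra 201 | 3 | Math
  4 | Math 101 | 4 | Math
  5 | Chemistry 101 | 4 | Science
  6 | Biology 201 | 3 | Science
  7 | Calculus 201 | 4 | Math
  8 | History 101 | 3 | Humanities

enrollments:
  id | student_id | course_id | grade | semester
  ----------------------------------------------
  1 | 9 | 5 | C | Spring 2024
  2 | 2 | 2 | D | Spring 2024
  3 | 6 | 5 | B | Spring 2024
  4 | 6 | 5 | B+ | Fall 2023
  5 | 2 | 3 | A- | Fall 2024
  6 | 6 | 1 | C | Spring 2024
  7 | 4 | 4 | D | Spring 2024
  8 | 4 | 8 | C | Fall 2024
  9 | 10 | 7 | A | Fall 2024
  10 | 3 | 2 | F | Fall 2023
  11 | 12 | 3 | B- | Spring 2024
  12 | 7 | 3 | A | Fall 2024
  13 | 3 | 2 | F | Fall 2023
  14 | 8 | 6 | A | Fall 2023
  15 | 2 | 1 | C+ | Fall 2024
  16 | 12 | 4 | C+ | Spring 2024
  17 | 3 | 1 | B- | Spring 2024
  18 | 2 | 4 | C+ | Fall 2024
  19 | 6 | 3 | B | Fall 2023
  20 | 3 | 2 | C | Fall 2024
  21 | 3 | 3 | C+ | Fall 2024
SELECT c.id, p.name AS course, c.semester, c.grade FROM enrollments c JOIN courses p ON c.course_id = p.id WHERE p.credits <= 3

Execution result:
id | course | semester | grade
5 | Linear Algebra 201 | Fall 2024 | A-
6 | Art 101 | Spring 2024 | C
8 | History 101 | Fall 2024 | C
11 | Linear Algebra 201 | Spring 2024 | B-
12 | Linear Algebra 201 | Fall 2024 | A
14 | Biology 201 | Fall 2023 | A
15 | Art 101 | Fall 2024 | C+
17 | Art 101 | Spring 2024 | B-
19 | Linear Algebra 201 | Fall 2023 | B
21 | Linear Algebra 201 | Fall 2024 | C+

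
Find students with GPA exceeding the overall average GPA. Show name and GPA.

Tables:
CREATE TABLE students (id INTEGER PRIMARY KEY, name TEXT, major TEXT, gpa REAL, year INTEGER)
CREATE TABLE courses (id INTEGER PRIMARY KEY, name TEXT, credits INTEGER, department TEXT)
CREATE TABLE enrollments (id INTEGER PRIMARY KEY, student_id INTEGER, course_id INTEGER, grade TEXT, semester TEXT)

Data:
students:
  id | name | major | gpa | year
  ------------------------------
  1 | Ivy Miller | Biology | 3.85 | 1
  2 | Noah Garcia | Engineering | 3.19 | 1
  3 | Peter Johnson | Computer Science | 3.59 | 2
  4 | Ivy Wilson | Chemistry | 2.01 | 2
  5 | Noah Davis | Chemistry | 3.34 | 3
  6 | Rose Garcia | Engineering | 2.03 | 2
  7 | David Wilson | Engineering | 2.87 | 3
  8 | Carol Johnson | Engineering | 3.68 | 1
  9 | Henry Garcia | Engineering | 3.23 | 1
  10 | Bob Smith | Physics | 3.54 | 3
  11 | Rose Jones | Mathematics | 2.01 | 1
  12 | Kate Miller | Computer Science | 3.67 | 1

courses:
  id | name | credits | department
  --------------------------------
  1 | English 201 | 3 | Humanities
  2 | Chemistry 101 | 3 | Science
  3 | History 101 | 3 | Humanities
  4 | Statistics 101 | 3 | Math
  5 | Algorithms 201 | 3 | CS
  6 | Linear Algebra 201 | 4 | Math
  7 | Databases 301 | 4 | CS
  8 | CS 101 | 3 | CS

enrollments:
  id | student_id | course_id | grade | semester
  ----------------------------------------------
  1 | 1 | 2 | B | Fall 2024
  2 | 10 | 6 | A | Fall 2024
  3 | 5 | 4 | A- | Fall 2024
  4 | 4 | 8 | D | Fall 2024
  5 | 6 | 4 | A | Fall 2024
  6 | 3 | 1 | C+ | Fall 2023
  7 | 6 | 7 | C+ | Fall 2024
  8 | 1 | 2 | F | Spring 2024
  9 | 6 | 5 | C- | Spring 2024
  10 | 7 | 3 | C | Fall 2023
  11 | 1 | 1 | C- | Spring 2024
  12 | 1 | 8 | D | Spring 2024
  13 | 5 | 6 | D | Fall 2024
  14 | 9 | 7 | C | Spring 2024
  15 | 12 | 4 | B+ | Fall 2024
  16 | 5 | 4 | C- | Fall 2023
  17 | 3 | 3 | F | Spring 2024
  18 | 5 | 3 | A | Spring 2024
SELECT name, gpa FROM students WHERE gpa > (SELECT AVG(gpa) FROM students)

Execution result:
name | gpa
Ivy Miller | 3.85
Noah Garcia | 3.19
Peter Johnson | 3.59
Noah Davis | 3.34
Carol Johnson | 3.68
Henry Garcia | 3.23
Bob Smith | 3.54
Kate Miller | 3.67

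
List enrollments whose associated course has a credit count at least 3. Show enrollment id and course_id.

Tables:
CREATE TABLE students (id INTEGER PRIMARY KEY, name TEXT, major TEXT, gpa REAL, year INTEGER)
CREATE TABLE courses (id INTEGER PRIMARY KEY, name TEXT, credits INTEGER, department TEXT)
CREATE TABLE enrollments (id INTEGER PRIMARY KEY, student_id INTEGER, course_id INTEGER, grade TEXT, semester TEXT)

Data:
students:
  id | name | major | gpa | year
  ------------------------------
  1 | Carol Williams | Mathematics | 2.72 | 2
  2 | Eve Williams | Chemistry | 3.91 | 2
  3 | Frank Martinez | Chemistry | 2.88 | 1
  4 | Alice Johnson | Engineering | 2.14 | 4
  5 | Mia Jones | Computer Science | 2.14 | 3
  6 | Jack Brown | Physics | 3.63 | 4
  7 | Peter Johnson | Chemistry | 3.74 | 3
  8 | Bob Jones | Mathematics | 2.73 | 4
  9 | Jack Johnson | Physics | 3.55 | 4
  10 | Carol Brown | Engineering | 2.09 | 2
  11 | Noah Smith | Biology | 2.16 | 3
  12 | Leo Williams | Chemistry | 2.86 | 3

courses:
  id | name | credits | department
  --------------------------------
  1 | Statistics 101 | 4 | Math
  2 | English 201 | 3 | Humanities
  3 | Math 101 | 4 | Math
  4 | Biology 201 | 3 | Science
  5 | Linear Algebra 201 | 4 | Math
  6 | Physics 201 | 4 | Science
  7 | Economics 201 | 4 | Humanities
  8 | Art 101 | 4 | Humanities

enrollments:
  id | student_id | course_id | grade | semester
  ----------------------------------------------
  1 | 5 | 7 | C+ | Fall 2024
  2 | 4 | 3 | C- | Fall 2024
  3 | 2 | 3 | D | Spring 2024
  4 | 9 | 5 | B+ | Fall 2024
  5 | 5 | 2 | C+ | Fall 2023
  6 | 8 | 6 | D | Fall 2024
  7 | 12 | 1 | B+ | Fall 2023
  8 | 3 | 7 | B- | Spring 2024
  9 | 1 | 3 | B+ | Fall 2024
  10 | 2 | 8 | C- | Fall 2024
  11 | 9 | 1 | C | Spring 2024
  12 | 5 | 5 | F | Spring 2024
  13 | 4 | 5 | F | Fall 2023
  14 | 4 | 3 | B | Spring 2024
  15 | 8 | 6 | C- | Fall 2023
SELECT id, course_id FROM enrollments WHERE course_id IN (SELECT id FROM courses WHERE credits >= 3)

Execution result:
id | course_id
1 | 7
2 | 3
3 | 3
4 | 5
5 | 2
6 | 6
7 | 1
8 | 7
9 | 3
10 | 8
11 | 1
12 | 5
13 | 5
14 | 3
15 | 6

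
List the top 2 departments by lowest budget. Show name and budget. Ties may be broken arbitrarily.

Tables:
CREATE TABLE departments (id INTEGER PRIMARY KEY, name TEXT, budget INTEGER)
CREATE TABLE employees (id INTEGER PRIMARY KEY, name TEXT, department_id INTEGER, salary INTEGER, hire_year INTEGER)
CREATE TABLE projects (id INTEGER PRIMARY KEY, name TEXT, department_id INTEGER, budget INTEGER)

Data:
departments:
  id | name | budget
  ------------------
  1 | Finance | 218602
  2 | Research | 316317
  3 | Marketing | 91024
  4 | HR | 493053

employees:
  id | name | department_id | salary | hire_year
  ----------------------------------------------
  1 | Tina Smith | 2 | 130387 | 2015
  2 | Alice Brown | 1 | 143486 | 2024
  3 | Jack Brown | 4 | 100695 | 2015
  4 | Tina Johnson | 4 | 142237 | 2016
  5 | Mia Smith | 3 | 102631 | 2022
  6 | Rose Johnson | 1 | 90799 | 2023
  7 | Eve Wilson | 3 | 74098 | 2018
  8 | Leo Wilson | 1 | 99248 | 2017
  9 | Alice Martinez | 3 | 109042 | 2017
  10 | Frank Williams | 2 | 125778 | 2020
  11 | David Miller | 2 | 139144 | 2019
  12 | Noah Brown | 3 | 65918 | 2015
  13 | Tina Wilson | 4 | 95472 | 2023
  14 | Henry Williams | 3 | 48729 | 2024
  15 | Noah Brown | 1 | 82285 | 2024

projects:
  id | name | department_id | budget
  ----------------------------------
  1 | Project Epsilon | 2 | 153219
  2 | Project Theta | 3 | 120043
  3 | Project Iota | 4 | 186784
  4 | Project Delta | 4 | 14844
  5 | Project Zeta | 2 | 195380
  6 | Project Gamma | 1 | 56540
SELECT name, budget FROM departments ORDER BY budget ASC LIMIT 2

Execution result:
name | budget
Marketing | 91024
Finance | 218602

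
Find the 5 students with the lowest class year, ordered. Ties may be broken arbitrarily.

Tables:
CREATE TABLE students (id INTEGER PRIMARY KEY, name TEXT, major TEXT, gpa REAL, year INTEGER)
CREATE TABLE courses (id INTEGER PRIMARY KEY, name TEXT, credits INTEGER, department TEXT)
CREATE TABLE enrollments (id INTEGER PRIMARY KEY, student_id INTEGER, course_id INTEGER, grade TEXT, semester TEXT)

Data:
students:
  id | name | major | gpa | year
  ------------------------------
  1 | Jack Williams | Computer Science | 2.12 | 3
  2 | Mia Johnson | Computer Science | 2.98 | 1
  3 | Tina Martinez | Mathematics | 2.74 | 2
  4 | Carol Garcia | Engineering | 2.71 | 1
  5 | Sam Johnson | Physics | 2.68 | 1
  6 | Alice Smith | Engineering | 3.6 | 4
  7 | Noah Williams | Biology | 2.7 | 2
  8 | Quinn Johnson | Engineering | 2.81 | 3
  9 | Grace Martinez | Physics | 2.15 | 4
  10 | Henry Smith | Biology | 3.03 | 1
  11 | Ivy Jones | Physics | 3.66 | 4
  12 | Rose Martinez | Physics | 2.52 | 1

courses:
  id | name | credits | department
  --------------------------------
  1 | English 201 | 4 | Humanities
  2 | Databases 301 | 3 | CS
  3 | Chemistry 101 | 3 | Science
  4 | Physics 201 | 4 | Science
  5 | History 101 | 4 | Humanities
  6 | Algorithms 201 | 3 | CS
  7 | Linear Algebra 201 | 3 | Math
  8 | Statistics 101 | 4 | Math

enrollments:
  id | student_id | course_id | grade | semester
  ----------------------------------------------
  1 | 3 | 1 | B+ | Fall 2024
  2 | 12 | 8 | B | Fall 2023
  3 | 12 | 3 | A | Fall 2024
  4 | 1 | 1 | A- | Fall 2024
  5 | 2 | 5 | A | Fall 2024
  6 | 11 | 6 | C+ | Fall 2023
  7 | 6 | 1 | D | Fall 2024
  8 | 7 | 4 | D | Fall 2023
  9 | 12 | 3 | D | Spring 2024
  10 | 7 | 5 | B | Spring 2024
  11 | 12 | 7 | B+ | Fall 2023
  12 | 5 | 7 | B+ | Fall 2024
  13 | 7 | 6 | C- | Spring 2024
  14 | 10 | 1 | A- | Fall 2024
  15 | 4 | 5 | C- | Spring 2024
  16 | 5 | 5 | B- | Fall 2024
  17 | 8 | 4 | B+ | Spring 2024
SELECT name, year FROM students ORDER BY year ASC LIMIT 5

Execution result:
name | year
Mia Johnson | 1
Carol Garcia | 1
Sam Johnson | 1
Henry Smith | 1
Rose Martinez | 1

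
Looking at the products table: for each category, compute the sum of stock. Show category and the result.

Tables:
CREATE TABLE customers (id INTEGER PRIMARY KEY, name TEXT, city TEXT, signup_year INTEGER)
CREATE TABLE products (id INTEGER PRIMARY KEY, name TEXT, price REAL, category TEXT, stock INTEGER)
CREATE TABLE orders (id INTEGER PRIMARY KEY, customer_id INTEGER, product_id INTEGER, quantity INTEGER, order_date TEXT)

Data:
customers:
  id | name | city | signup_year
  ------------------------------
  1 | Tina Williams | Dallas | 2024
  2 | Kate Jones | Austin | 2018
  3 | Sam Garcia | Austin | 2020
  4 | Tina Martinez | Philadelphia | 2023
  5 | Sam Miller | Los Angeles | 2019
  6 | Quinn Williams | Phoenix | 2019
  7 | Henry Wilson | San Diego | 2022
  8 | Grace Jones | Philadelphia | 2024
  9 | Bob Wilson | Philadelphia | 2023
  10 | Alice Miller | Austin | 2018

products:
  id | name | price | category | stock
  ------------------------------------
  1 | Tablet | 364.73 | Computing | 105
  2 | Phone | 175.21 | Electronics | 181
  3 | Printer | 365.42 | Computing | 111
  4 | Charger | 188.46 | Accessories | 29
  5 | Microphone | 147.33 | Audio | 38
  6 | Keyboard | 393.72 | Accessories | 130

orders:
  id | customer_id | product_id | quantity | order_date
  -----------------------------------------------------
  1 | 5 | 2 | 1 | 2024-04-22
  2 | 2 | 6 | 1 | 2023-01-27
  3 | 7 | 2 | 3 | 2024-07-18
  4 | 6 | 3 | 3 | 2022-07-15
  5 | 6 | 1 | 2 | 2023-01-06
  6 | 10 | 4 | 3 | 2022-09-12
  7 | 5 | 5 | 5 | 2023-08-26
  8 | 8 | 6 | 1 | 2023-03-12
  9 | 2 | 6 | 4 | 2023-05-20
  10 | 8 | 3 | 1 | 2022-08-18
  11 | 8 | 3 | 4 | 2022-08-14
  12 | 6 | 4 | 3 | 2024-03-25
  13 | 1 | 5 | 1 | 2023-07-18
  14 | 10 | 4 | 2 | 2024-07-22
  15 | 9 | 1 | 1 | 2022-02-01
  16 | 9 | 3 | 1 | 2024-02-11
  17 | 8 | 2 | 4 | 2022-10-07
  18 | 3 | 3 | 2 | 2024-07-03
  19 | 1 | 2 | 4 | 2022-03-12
SELECT category, SUM(stock) AS sum_stock FROM products GROUP BY category

Execution result:
category | sum_stock
Accessories | 159
Audio | 38
Computing | 216
Electronics | 181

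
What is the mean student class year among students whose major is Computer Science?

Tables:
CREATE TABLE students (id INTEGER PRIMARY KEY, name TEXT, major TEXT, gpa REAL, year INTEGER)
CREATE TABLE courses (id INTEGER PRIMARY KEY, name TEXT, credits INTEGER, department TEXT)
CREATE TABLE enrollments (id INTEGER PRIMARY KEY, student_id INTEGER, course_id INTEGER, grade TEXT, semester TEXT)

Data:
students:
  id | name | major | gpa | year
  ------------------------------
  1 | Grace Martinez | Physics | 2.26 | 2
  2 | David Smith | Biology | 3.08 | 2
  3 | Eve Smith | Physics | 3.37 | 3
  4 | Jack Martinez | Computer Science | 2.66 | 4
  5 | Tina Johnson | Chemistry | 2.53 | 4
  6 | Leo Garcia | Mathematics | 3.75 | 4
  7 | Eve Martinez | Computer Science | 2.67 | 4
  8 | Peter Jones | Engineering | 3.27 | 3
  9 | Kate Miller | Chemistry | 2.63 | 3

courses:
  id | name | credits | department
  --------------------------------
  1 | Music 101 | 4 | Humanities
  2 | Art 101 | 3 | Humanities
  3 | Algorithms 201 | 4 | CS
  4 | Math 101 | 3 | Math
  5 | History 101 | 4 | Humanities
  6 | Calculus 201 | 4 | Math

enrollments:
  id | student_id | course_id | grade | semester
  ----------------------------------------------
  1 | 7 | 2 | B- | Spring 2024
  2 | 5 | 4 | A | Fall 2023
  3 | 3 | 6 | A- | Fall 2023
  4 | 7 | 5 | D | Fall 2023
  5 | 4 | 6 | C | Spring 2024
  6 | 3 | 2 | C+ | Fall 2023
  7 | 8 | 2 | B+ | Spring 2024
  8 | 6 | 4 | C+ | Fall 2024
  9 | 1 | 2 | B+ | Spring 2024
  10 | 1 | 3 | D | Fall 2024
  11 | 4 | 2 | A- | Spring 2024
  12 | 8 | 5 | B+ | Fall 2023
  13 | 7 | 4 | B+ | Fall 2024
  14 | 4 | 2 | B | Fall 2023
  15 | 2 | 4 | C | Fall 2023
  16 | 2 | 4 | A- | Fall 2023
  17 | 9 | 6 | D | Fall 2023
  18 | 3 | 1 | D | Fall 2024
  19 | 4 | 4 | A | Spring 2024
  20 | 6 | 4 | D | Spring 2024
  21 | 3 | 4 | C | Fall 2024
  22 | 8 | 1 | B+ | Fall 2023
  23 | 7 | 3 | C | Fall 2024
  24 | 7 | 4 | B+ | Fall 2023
SELECT AVG(year) FROM students WHERE major = 'Computer Science'

Execution result:
4.00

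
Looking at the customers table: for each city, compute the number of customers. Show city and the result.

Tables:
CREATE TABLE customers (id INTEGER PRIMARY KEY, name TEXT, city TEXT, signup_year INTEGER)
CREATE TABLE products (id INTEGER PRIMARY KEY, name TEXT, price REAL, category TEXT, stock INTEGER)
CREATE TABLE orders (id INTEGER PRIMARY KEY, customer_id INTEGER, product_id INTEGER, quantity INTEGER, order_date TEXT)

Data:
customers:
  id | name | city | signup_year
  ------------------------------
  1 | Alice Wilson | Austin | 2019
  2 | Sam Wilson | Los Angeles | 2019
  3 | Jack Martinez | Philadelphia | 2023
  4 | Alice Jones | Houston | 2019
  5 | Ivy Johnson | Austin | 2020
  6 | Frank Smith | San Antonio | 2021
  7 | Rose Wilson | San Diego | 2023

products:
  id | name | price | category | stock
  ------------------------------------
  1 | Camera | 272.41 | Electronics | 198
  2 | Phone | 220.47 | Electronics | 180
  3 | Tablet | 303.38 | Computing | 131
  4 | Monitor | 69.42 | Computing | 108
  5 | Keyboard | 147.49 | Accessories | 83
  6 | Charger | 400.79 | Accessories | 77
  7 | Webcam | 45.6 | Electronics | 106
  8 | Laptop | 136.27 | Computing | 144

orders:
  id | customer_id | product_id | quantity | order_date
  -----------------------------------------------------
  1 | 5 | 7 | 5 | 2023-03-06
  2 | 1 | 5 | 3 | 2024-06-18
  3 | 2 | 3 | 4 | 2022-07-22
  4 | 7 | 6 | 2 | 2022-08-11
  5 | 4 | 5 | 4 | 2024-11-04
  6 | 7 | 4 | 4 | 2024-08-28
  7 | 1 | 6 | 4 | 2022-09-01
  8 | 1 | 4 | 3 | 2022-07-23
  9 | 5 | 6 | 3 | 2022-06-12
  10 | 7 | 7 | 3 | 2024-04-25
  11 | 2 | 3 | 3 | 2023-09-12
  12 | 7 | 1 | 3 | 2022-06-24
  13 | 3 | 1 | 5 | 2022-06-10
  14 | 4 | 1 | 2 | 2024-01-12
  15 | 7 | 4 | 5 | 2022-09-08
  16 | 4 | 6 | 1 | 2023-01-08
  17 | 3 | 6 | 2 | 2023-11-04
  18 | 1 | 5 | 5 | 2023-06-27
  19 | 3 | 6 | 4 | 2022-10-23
SELECT city, COUNT(*) AS n FROM customers GROUP BY city

Execution result:
city | n
Austin | 2
Houston | 1
Los Angeles | 1
Philadelphia | 1
San Antonio | 1
San Diego | 1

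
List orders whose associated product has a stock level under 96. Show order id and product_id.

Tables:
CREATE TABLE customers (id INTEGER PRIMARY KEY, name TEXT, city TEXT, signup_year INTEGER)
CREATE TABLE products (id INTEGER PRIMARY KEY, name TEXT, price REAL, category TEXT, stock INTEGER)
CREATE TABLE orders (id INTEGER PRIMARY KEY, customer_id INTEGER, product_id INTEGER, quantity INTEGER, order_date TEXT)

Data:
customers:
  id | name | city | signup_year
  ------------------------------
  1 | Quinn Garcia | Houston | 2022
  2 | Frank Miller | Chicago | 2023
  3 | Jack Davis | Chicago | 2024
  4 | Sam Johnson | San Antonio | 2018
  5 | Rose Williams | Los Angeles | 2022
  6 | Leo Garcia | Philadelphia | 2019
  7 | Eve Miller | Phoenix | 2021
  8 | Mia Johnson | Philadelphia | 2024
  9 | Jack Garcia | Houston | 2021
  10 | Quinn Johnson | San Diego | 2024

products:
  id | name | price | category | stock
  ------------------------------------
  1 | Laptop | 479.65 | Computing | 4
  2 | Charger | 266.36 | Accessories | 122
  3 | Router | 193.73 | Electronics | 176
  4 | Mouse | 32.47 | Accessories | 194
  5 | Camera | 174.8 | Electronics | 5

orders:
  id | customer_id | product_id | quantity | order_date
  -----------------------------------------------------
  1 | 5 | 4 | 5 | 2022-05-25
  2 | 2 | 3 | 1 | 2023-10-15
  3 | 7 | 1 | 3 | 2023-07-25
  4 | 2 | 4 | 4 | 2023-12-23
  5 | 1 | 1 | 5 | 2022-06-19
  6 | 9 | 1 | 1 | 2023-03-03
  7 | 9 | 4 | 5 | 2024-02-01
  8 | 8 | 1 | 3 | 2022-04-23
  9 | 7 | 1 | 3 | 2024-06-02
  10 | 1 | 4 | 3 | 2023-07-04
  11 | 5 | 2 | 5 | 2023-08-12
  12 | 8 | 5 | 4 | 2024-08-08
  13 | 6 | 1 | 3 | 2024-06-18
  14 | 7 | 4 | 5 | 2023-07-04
SELECT id, product_id FROM orders WHERE product_id IN (SELECT id FROM products WHERE stock < 96)

Execution result:
id | product_id
3 | 1
5 | 1
6 | 1
8 | 1
9 | 1
12 | 5
13 | 1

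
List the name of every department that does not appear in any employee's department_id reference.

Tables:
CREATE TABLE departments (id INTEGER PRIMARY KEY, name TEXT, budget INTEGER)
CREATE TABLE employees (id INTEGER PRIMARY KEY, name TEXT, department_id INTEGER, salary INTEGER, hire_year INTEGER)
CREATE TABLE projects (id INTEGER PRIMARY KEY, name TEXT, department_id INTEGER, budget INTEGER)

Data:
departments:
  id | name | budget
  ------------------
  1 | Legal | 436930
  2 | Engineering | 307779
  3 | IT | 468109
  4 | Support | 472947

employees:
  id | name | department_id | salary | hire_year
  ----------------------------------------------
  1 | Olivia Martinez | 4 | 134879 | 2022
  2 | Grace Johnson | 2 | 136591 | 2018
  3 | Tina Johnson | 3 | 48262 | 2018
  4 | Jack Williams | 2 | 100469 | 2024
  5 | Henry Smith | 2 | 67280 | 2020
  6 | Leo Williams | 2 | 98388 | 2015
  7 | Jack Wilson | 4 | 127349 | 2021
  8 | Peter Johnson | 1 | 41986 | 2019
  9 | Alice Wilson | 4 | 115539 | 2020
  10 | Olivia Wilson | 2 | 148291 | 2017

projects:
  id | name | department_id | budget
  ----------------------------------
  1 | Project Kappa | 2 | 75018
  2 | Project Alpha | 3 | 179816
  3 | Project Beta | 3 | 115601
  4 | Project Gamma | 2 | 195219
SELECT p.name FROM departments p LEFT JOIN employees c ON c.department_id = p.id WHERE c.id IS NULL

Execution result:
(no rows)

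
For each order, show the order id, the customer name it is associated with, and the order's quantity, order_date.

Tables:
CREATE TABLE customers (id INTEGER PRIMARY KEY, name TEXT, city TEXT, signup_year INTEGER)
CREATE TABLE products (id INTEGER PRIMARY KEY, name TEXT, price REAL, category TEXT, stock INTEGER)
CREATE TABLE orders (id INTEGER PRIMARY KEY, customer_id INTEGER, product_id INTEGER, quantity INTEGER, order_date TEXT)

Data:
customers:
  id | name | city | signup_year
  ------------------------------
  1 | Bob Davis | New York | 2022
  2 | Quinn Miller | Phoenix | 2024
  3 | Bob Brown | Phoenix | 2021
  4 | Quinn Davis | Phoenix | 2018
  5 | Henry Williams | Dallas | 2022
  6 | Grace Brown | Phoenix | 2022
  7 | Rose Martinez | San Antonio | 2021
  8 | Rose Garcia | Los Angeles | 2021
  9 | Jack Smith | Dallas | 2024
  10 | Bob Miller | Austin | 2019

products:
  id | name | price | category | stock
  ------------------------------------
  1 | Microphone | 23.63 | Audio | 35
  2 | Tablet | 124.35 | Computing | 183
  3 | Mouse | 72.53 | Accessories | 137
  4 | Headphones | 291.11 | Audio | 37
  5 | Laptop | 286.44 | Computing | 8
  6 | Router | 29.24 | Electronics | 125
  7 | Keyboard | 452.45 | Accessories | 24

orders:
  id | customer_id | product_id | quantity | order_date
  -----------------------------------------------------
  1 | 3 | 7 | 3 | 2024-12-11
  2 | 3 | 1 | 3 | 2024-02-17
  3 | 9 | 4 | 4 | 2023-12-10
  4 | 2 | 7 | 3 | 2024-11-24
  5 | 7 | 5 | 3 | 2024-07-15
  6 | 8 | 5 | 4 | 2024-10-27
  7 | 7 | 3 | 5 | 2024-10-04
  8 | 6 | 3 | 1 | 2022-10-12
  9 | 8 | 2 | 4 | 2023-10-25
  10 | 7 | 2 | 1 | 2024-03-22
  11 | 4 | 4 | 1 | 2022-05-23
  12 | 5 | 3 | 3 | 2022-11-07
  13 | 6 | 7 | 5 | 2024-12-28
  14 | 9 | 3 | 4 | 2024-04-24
SELECT c.id, p.name AS customer, c.quantity, c.order_date FROM orders c JOIN customers p ON c.customer_id = p.id

Execution result:
id | customer | quantity | order_date
1 | Bob Brown | 3 | 2024-12-11
2 | Bob Brown | 3 | 2024-02-17
3 | Jack Smith | 4 | 2023-12-10
4 | Quinn Miller | 3 | 2024-11-24
5 | Rose Martinez | 3 | 2024-07-15
6 | Rose Garcia | 4 | 2024-10-27
7 | Rose Martinez | 5 | 2024-10-04
8 | Grace Brown | 1 | 2022-10-12
9 | Rose Garcia | 4 | 2023-10-25
10 | Rose Martinez | 1 | 2024-03-22
11 | Quinn Davis | 1 | 2022-05-23
12 | Henry Williams | 3 | 2022-11-07
13 | Grace Brown | 5 | 2024-12-28
14 | Jack Smith | 4 | 2024-04-24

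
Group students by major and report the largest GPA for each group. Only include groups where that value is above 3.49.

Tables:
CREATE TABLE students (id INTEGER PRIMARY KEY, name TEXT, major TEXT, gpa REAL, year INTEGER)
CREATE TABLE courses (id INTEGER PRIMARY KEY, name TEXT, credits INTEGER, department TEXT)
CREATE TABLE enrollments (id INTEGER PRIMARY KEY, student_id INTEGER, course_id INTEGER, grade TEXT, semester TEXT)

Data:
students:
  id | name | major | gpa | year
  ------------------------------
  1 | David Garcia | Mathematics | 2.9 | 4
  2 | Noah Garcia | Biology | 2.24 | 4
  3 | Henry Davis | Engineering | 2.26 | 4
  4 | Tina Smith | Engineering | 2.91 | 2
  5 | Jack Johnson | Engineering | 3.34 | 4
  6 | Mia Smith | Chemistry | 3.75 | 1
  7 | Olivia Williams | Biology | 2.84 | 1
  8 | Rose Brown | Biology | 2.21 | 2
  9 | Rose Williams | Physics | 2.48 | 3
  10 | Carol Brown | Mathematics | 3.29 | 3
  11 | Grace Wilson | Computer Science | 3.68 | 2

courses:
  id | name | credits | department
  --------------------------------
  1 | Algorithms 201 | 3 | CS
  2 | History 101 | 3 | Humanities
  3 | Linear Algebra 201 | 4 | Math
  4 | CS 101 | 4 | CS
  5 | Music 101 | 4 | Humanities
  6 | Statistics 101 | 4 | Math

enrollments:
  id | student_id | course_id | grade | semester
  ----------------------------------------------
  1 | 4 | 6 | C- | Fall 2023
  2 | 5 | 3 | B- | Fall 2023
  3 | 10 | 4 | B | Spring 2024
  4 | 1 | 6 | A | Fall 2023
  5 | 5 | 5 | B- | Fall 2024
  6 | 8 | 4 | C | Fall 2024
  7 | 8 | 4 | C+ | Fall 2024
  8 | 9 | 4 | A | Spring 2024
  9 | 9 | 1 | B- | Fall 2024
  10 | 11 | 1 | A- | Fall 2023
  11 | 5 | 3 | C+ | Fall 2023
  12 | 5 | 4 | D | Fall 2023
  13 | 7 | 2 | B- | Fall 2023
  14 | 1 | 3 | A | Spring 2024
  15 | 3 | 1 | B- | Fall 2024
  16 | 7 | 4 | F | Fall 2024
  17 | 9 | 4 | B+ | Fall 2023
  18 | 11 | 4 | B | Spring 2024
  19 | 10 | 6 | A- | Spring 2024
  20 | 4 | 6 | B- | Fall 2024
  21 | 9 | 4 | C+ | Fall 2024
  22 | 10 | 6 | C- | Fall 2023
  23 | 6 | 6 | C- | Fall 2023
SELECT major, MAX(gpa) AS max_gpa FROM students GROUP BY major HAVING MAX(gpa) > 3.49

Execution result:
major | max_gpa
Chemistry | 3.75
Computer Science | 3.68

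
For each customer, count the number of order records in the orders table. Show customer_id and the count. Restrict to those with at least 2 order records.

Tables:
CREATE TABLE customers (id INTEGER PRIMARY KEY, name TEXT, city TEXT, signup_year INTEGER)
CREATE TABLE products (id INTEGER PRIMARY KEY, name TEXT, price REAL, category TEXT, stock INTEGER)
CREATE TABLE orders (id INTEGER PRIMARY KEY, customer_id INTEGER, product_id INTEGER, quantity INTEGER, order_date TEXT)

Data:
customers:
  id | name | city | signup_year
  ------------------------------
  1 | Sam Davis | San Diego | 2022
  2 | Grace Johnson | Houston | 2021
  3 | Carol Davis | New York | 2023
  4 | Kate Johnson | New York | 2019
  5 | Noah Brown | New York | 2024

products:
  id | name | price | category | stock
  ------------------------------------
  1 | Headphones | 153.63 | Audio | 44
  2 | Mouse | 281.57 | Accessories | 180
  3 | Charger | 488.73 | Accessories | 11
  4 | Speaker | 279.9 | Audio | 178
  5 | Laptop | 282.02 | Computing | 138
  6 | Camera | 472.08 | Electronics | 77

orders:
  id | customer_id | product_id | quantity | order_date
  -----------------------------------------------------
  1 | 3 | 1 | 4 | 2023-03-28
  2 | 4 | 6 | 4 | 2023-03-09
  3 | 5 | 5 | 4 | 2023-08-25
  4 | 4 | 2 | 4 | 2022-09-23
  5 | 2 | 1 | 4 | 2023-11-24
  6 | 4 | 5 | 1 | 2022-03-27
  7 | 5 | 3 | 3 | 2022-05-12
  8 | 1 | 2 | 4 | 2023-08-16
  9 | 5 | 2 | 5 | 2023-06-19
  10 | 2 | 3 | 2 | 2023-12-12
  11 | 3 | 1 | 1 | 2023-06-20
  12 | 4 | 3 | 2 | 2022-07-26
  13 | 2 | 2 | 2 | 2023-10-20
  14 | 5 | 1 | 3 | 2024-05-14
SELECT customer_id, COUNT(*) AS order_count FROM orders GROUP BY customer_id HAVING COUNT(*) >= 2

Execution result:
customer_id | order_count
2 | 3
3 | 2
4 | 4
5 | 4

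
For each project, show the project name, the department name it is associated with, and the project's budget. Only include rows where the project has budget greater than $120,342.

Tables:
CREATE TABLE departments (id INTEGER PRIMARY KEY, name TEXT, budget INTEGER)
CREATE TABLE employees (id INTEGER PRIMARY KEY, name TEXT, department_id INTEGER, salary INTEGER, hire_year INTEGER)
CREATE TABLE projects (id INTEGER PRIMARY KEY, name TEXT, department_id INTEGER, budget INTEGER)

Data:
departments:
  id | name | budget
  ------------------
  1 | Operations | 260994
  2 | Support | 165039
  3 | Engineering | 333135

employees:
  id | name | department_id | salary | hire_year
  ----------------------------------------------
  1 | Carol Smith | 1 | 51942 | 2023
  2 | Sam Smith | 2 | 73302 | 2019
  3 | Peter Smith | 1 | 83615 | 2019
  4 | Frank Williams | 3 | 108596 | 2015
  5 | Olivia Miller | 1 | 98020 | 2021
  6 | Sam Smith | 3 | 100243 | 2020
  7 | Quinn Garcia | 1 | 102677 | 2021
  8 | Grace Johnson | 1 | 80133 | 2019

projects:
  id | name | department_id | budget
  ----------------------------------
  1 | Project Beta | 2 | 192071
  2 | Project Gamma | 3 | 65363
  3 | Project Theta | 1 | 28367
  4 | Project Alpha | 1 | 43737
SELECT c.name, p.name AS department, c.budget FROM projects c JOIN departments p ON c.department_id = p.id WHERE c.budget > 120342

Execution result:
name | department | budget
Project Beta | Support | 192071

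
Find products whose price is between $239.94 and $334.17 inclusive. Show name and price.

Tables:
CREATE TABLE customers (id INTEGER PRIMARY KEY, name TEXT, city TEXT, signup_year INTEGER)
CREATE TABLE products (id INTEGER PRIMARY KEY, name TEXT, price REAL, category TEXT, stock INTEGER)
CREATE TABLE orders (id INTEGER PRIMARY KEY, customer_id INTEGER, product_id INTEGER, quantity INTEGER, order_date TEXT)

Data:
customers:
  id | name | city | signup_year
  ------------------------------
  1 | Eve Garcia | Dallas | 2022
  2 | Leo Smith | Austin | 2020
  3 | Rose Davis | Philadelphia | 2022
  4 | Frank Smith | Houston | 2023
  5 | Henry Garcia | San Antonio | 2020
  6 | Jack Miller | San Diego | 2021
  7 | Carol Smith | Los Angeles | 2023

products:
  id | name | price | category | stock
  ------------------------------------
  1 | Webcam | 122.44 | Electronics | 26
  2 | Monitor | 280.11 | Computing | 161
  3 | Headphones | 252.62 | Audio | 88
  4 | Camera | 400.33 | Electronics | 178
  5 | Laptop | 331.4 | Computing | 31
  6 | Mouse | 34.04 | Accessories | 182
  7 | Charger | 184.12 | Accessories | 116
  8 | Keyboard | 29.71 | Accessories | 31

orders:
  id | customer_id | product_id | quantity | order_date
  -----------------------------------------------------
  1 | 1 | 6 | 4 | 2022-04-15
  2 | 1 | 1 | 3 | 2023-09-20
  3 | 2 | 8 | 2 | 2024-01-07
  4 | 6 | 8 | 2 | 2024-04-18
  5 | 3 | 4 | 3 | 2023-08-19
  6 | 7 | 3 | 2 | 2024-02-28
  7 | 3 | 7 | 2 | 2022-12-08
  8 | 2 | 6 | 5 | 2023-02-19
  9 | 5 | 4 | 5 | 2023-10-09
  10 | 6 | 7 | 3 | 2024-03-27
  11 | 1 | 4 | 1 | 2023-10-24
SELECT name, price FROM products WHERE price BETWEEN 239.94 AND 334.17

Execution result:
name | price
Monitor | 280.11
Headphones | 252.62
Laptop | 331.40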